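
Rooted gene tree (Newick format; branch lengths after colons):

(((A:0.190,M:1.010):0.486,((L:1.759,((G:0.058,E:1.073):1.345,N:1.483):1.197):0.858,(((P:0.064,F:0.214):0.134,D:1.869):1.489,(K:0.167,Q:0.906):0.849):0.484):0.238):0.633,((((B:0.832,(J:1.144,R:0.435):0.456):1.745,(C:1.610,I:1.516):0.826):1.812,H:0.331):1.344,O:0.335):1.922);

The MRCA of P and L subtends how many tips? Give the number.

The MRCA of P and L is the node subtending ((L,((G,E),N)),(((P,F),D),(K,Q))).
That clade contains 9 terminal taxa: D, E, F, G, K, L, N, P, Q.

9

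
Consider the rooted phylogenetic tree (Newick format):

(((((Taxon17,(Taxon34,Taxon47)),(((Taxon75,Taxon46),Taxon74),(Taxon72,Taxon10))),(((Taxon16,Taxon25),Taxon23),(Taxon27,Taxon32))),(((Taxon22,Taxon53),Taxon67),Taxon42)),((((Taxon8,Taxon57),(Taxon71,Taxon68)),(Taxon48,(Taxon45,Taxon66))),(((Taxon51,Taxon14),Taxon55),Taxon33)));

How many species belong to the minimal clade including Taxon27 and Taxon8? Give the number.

The MRCA of Taxon27 and Taxon8 is the root, so the clade is the entire tree.
That clade contains 28 terminal taxa: Taxon10, Taxon14, Taxon16, Taxon17, Taxon22, Taxon23, Taxon25, Taxon27, Taxon32, Taxon33, Taxon34, Taxon42, Taxon45, Taxon46, Taxon47, Taxon48, Taxon51, Taxon53, Taxon55, Taxon57, Taxon66, Taxon67, Taxon68, Taxon71, Taxon72, Taxon74, Taxon75, Taxon8.

28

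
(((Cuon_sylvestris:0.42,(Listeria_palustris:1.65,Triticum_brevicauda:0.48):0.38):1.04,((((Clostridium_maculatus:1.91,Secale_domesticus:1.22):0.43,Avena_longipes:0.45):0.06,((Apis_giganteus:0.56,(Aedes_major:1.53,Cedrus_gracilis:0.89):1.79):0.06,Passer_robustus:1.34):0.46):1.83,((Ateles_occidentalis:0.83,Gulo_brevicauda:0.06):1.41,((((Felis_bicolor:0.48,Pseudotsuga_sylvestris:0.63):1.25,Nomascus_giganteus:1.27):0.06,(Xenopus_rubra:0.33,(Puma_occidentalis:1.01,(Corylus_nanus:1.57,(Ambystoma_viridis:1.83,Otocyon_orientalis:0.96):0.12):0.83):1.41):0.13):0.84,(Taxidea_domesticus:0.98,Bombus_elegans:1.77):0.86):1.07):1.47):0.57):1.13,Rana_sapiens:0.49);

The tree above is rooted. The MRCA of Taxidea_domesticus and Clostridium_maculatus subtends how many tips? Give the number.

19

The MRCA of Taxidea_domesticus and Clostridium_maculatus is the node subtending ((((Clostridium_maculatus,Secale_domesticus),Avena_longipes),((Apis_giganteus,(Aedes_major,Cedrus_gracilis)),Passer_robustus)),((Ateles_occidentalis,Gulo_brevicauda),((((Felis_bicolor,Pseudotsuga_sylvestris),Nomascus_giganteus),(Xenopus_rubra,(Puma_occidentalis,(Corylus_nanus,(Ambystoma_viridis,Otocyon_orientalis))))),(Taxidea_domesticus,Bombus_elegans)))).
That clade contains 19 terminal taxa: Aedes_major, Ambystoma_viridis, Apis_giganteus, Ateles_occidentalis, Avena_longipes, Bombus_elegans, Cedrus_gracilis, Clostridium_maculatus, Corylus_nanus, Felis_bicolor, Gulo_brevicauda, Nomascus_giganteus, Otocyon_orientalis, Passer_robustus, Pseudotsuga_sylvestris, Puma_occidentalis, Secale_domesticus, Taxidea_domesticus, Xenopus_rubra.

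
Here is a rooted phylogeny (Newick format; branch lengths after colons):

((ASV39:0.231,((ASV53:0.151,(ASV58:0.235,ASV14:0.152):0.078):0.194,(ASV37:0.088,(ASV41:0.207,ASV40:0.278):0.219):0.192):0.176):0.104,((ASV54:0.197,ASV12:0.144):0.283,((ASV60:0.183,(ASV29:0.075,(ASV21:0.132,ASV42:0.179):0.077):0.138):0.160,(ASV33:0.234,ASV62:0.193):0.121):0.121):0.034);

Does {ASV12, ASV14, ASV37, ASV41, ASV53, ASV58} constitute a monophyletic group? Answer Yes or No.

No

The MRCA of the listed taxa is the root, so the smallest clade containing them is the whole tree.
That clade also contains ASV21, ASV29, ASV33, ASV39, ASV40, ASV42, ASV54, ASV60, ASV62, which are not in the proposed group, so the group is not monophyletic.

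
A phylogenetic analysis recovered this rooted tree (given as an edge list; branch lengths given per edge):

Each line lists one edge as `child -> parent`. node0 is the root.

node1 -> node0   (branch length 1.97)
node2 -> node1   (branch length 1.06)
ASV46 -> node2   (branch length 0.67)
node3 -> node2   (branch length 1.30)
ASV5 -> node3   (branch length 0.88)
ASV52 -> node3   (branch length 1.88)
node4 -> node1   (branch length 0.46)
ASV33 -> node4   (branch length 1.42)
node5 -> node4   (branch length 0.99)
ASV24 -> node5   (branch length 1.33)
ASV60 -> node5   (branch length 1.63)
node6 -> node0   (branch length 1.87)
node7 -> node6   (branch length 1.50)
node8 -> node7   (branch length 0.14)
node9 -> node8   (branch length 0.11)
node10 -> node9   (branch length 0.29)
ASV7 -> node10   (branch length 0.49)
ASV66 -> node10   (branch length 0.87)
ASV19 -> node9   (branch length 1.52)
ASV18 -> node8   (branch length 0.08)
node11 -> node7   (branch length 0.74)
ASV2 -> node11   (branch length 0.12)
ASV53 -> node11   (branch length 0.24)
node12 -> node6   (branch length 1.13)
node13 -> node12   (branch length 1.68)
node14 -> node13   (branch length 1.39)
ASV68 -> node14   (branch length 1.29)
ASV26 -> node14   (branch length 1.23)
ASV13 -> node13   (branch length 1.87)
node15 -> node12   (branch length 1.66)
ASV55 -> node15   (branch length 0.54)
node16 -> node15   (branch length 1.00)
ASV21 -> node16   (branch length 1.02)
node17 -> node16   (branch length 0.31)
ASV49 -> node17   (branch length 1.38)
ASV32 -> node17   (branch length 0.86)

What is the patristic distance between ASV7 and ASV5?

9.61

The path runs ASV7 → … → MRCA → … → ASV5; the MRCA is the root of the tree.
Branch lengths along that path: 0.49 + 0.29 + 0.11 + 0.14 + 1.50 + 1.87 + 1.97 + 1.06 + 1.30 + 0.88 = 9.61.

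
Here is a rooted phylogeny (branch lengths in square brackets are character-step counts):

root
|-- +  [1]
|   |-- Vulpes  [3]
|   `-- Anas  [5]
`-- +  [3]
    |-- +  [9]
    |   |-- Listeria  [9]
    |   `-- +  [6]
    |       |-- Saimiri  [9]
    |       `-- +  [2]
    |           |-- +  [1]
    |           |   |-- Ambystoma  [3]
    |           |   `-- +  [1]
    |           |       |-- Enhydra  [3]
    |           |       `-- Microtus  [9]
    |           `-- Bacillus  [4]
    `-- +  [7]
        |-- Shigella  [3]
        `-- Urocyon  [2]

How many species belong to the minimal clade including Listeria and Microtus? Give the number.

6

The MRCA of Listeria and Microtus is the node subtending (Listeria,(Saimiri,((Ambystoma,(Enhydra,Microtus)),Bacillus))).
That clade contains 6 terminal taxa: Ambystoma, Bacillus, Enhydra, Listeria, Microtus, Saimiri.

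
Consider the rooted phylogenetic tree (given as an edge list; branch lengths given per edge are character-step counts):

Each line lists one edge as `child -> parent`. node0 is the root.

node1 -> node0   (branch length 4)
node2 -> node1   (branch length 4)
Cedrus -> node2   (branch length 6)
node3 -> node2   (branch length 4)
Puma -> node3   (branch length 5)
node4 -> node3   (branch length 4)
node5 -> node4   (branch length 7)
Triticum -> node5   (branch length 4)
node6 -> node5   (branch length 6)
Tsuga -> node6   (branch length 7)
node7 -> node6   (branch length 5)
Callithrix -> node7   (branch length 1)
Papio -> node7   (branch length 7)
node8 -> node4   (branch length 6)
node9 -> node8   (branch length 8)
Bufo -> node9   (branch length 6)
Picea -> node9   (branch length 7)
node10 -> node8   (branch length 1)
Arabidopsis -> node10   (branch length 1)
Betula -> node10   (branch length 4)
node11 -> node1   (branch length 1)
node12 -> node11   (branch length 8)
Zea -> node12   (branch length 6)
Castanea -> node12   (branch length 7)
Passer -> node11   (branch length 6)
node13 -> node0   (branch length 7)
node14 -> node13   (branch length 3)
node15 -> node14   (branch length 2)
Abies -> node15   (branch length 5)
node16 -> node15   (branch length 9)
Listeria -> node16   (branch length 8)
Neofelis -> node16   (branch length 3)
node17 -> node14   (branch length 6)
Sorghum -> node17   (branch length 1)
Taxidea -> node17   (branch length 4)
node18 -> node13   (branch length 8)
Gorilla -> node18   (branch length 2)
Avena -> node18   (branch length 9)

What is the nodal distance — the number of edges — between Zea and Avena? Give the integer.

7

The MRCA of Zea and Avena is the root of the tree.
From Zea up to that node: 4 branches. From Avena up to the same node: 3 branches. Total: 4 + 3 = 7.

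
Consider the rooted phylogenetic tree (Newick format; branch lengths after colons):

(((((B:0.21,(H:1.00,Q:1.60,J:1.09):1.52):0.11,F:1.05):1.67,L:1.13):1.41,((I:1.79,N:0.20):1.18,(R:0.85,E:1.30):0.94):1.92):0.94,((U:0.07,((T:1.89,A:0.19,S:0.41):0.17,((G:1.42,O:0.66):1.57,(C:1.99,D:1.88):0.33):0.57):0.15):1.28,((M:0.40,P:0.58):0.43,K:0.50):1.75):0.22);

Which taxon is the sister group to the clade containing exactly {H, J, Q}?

B

The clade containing exactly {H, J, Q} attaches to the tree at the node subtending (B,(H,Q,J)).
The other lineage descending from that same node — the sister group — is the single tip B.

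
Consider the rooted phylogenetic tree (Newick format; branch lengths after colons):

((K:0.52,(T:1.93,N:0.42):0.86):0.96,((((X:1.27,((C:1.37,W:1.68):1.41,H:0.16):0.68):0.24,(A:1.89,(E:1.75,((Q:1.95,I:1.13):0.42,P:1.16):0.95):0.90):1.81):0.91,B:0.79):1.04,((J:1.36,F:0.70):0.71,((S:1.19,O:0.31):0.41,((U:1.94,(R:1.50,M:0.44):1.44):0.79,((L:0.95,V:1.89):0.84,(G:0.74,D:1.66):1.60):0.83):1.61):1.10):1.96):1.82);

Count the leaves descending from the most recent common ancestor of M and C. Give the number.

The MRCA of M and C is the node subtending ((((X,((C,W),H)),(A,(E,((Q,I),P)))),B),((J,F),((S,O),((U,(R,M)),((L,V),(G,D)))))).
That clade contains 21 terminal taxa: A, B, C, D, E, F, G, H, I, J, L, M, O, P, Q, R, S, U, V, W, X.

21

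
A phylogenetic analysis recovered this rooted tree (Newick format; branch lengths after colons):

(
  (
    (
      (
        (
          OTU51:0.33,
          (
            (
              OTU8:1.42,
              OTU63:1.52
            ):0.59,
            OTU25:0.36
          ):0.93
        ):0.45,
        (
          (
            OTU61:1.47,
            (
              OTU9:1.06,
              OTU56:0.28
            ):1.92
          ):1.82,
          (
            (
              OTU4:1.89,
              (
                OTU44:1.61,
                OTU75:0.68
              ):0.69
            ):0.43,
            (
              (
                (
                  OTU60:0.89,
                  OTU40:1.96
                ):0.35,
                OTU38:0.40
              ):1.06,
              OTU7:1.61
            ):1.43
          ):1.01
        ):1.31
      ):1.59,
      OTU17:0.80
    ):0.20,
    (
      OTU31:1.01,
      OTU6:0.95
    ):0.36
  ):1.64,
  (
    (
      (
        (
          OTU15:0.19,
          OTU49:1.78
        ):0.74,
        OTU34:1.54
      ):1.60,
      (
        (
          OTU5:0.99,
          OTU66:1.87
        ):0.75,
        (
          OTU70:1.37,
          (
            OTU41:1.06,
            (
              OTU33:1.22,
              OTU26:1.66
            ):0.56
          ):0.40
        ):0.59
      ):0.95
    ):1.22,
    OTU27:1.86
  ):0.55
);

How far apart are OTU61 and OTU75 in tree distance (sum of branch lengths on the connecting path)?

6.10

The path runs OTU61 → … → MRCA → … → OTU75; the MRCA is the node subtending ((OTU61,(OTU9,OTU56)),((OTU4,(OTU44,OTU75)),(((OTU60,OTU40),OTU38),OTU7))).
Branch lengths along that path: 1.47 + 1.82 + 1.01 + 0.43 + 0.69 + 0.68 = 6.10.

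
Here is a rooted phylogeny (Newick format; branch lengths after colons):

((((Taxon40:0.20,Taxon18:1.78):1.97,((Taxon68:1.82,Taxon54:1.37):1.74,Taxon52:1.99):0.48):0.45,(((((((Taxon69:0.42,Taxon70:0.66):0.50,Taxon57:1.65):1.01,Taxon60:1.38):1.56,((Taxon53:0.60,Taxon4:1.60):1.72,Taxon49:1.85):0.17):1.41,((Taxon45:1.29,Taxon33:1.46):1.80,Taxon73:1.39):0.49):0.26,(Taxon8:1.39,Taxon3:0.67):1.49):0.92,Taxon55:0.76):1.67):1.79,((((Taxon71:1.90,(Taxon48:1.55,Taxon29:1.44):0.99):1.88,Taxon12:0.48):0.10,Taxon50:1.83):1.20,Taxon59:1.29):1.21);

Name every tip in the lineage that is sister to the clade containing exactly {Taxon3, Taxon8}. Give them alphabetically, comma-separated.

The clade containing exactly {Taxon3, Taxon8} attaches to the tree at the node subtending ((((((Taxon69,Taxon70),Taxon57),Taxon60),((Taxon53,Taxon4),Taxon49)),((Taxon45,Taxon33),Taxon73)),(Taxon8,Taxon3)).
The other lineage descending from that same node — the sister group — is (((((Taxon69,Taxon70),Taxon57),Taxon60),((Taxon53,Taxon4),Taxon49)),((Taxon45,Taxon33),Taxon73)); its 10 tips in alphabetical order are the answer.

Taxon33, Taxon4, Taxon45, Taxon49, Taxon53, Taxon57, Taxon60, Taxon69, Taxon70, Taxon73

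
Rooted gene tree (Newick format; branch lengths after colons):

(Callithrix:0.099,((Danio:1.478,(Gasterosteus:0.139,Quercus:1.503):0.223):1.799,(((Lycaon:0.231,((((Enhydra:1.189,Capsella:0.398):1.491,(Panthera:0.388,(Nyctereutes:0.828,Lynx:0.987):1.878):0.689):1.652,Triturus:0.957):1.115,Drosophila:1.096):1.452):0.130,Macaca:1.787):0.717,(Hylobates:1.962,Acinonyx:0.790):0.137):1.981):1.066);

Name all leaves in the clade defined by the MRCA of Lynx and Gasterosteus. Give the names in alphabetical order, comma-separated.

Acinonyx, Capsella, Danio, Drosophila, Enhydra, Gasterosteus, Hylobates, Lycaon, Lynx, Macaca, Nyctereutes, Panthera, Quercus, Triturus

Tracing Lynx: it sits inside (Nyctereutes,Lynx).
Tracing Gasterosteus: it sits inside (Gasterosteus,Quercus).
The smallest clade enclosing both is ((Danio,(Gasterosteus,Quercus)),(((Lycaon,((((Enhydra,Capsella),(Panthera,(Nyctereutes,Lynx))),Triturus),Drosophila)),Macaca),(Hylobates,Acinonyx))); the answer is its 14 terminal taxa in alphabetical order.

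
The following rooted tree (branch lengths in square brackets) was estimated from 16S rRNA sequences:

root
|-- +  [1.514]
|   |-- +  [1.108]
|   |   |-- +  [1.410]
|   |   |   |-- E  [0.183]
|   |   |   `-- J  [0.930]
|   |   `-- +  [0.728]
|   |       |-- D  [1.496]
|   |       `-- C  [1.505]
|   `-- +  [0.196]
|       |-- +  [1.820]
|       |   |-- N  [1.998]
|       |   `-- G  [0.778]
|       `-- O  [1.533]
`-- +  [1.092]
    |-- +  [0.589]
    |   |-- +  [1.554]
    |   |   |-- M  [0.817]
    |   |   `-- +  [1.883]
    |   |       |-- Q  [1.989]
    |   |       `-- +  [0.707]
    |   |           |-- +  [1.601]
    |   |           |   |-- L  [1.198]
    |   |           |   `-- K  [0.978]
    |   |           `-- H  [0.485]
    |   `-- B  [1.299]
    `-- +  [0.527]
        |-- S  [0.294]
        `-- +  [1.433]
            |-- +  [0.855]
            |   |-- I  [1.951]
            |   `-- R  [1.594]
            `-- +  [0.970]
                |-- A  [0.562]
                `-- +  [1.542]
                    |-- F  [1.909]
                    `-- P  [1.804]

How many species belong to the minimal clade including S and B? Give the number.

The MRCA of S and B is the node subtending (((M,(Q,((L,K),H))),B),(S,((I,R),(A,(F,P))))).
That clade contains 12 terminal taxa: A, B, F, H, I, K, L, M, P, Q, R, S.

12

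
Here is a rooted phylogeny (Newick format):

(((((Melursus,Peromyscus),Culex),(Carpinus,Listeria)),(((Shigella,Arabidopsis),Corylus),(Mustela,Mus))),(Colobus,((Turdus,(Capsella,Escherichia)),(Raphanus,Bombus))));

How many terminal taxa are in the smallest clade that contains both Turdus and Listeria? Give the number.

The MRCA of Turdus and Listeria is the root, so the clade is the entire tree.
That clade contains 16 terminal taxa: Arabidopsis, Bombus, Capsella, Carpinus, Colobus, Corylus, Culex, Escherichia, Listeria, Melursus, Mus, Mustela, Peromyscus, Raphanus, Shigella, Turdus.

16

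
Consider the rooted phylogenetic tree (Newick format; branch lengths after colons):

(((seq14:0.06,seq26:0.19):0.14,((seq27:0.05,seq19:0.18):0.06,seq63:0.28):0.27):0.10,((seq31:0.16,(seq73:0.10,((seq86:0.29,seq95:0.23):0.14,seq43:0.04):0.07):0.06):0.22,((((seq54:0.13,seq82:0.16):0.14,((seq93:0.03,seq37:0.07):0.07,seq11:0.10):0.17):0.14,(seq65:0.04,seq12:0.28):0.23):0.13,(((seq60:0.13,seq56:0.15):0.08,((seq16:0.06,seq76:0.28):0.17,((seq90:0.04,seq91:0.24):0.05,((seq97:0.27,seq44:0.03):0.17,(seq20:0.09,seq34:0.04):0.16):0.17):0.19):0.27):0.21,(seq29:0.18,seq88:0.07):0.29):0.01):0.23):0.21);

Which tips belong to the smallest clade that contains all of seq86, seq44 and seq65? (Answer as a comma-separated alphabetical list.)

seq11, seq12, seq16, seq20, seq29, seq31, seq34, seq37, seq43, seq44, seq54, seq56, seq60, seq65, seq73, seq76, seq82, seq86, seq88, seq90, seq91, seq93, seq95, seq97

Tracing seq86: it sits inside (seq86,seq95).
Tracing seq44: it sits inside (seq97,seq44).
Tracing seq65: it sits inside (seq65,seq12).
The smallest clade enclosing all 3 is ((seq31,(seq73,((seq86,seq95),seq43))),((((seq54,seq82),((seq93,seq37),seq11)),(seq65,seq12)),(((seq60,seq56),((seq16,seq76),((seq90,seq91),((seq97,seq44),(seq20,seq34))))),(seq29,seq88)))); the answer is its 24 terminal taxa in alphabetical order.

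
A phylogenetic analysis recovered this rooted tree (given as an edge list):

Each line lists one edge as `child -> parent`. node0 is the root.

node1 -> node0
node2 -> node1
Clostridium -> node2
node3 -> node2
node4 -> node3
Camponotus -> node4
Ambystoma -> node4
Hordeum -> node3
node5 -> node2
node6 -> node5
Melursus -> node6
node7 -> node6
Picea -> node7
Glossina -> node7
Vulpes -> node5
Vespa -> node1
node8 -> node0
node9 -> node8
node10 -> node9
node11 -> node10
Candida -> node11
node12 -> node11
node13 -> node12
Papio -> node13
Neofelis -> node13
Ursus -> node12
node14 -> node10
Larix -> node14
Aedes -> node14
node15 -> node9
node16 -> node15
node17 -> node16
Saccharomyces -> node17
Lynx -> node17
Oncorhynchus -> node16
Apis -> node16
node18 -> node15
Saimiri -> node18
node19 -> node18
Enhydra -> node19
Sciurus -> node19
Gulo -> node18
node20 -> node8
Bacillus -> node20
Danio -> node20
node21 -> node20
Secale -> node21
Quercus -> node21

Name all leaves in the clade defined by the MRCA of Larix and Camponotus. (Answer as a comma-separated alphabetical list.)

Tracing Larix: it sits inside (Larix,Aedes).
Tracing Camponotus: it sits inside (Camponotus,Ambystoma).
The smallest clade enclosing both is the whole tree (their MRCA is the root), so the answer is all 27 tips in alphabetical order.

Aedes, Ambystoma, Apis, Bacillus, Camponotus, Candida, Clostridium, Danio, Enhydra, Glossina, Gulo, Hordeum, Larix, Lynx, Melursus, Neofelis, Oncorhynchus, Papio, Picea, Quercus, Saccharomyces, Saimiri, Sciurus, Secale, Ursus, Vespa, Vulpes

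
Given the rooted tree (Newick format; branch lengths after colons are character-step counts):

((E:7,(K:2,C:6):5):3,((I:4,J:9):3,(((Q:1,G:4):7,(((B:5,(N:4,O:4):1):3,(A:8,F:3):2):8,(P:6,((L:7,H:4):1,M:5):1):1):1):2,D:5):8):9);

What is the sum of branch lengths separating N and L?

The path runs N → … → MRCA → … → L; the MRCA is the node subtending (((B,(N,O)),(A,F)),(P,((L,H),M))).
Branch lengths along that path: 4 + 1 + 3 + 8 + 1 + 1 + 1 + 7 = 26.

26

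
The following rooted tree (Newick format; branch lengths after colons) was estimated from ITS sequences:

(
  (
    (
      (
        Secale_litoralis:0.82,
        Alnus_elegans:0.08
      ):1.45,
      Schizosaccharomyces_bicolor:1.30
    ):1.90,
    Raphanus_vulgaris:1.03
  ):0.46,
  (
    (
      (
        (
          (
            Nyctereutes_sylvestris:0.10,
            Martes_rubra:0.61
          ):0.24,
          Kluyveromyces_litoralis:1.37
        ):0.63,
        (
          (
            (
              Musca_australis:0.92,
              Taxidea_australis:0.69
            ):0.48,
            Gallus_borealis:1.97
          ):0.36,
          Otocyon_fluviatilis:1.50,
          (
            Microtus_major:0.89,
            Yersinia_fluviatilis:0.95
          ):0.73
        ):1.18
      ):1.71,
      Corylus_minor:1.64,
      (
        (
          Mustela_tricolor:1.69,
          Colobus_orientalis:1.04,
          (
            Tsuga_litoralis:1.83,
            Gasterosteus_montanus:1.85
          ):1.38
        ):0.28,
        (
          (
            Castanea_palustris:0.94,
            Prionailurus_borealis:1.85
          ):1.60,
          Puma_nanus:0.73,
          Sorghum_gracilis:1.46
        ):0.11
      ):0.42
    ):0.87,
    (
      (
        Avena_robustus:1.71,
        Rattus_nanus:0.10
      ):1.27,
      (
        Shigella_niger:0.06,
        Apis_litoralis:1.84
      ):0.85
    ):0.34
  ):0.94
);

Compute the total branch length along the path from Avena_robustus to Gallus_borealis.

9.41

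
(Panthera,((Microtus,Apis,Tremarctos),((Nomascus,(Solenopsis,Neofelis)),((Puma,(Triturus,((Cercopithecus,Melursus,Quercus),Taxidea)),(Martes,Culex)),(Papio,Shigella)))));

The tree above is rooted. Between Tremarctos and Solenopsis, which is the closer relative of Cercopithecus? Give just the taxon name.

The MRCA of Cercopithecus and Solenopsis subtends ((Nomascus,(Solenopsis,Neofelis)),((Puma,(Triturus,((Cercopithecus,Melursus,Quercus),Taxidea)),(Martes,Culex)),(Papio,Shigella))) (13 taxa).
The MRCA of Cercopithecus and Tremarctos subtends ((Microtus,Apis,Tremarctos),((Nomascus,(Solenopsis,Neofelis)),((Puma,(Triturus,((Cercopithecus,Melursus,Quercus),Taxidea)),(Martes,Culex)),(Papio,Shigella)))) (16 taxa).
The first is nested inside the second, so Cercopithecus shares a more recent common ancestor with Solenopsis.

Solenopsis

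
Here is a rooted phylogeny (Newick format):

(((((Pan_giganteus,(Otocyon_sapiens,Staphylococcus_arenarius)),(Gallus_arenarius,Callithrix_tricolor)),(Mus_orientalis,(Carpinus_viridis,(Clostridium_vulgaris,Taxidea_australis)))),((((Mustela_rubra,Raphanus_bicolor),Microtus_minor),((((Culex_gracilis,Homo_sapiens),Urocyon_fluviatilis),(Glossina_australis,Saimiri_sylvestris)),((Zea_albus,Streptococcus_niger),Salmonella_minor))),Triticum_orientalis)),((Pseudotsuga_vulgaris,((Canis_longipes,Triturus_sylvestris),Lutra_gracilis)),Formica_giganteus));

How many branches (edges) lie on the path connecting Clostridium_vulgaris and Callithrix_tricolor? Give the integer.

7

The MRCA of Clostridium_vulgaris and Callithrix_tricolor is the node subtending (((Pan_giganteus,(Otocyon_sapiens,Staphylococcus_arenarius)),(Gallus_arenarius,Callithrix_tricolor)),(Mus_orientalis,(Carpinus_viridis,(Clostridium_vulgaris,Taxidea_australis)))).
From Clostridium_vulgaris up to that node: 4 branches. From Callithrix_tricolor up to the same node: 3 branches. Total: 4 + 3 = 7.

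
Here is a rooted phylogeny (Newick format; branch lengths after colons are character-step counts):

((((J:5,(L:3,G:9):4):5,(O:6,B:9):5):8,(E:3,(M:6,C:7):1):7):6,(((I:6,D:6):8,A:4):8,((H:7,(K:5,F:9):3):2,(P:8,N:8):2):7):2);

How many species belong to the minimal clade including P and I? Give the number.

8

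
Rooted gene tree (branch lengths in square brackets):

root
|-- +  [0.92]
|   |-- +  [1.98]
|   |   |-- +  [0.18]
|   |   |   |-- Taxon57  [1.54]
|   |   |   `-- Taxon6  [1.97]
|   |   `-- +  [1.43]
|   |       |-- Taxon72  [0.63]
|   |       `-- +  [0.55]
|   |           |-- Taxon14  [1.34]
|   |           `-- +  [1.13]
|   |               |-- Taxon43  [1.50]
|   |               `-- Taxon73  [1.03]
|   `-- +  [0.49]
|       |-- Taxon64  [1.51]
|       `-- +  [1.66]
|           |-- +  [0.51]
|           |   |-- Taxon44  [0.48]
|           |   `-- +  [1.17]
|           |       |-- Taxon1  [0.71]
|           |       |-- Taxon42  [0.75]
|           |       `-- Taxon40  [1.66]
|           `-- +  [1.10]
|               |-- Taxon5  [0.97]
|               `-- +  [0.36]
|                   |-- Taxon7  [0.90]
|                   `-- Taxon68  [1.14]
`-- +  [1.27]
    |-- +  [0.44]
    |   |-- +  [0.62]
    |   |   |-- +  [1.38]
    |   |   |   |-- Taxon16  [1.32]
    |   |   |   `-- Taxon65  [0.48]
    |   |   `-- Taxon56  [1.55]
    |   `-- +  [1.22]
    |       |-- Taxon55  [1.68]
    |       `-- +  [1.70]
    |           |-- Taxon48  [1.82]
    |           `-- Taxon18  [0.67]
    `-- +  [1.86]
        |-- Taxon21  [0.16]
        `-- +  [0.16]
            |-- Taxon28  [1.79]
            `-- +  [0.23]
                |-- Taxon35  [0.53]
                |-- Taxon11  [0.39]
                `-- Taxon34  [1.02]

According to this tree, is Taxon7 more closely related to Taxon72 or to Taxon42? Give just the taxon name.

Taxon42

The MRCA of Taxon7 and Taxon42 subtends ((Taxon44,(Taxon1,Taxon42,Taxon40)),(Taxon5,(Taxon7,Taxon68))) (7 taxa).
The MRCA of Taxon7 and Taxon72 subtends (((Taxon57,Taxon6),(Taxon72,(Taxon14,(Taxon43,Taxon73)))),(Taxon64,((Taxon44,(Taxon1,Taxon42,Taxon40)),(Taxon5,(Taxon7,Taxon68))))) (14 taxa).
The first is nested inside the second, so Taxon7 shares a more recent common ancestor with Taxon42.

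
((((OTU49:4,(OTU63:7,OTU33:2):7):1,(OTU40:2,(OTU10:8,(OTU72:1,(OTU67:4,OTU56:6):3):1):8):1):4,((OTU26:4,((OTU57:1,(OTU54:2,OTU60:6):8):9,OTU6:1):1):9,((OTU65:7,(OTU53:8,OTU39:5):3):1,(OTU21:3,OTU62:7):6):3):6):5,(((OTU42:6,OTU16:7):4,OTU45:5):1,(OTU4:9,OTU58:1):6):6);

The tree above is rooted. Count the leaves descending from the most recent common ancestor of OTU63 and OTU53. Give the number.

18

The MRCA of OTU63 and OTU53 is the node subtending (((OTU49,(OTU63,OTU33)),(OTU40,(OTU10,(OTU72,(OTU67,OTU56))))),((OTU26,((OTU57,(OTU54,OTU60)),OTU6)),((OTU65,(OTU53,OTU39)),(OTU21,OTU62)))).
That clade contains 18 terminal taxa: OTU10, OTU21, OTU26, OTU33, OTU39, OTU40, OTU49, OTU53, OTU54, OTU56, OTU57, OTU6, OTU60, OTU62, OTU63, OTU65, OTU67, OTU72.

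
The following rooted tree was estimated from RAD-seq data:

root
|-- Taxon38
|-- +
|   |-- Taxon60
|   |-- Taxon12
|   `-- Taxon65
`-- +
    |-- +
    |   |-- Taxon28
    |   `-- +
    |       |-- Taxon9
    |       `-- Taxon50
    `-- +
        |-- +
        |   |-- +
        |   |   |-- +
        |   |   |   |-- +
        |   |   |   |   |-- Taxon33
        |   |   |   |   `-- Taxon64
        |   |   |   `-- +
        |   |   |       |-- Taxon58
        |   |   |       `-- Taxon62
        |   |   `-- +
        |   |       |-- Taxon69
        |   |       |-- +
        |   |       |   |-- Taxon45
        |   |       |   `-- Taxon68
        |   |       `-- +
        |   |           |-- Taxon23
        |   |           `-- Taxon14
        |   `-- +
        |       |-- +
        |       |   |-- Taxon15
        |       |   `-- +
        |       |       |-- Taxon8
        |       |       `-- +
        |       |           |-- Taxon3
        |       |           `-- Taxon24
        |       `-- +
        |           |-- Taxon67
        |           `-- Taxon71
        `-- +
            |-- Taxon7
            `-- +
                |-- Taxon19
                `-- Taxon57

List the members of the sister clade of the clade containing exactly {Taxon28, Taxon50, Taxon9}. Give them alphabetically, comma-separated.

Taxon14, Taxon15, Taxon19, Taxon23, Taxon24, Taxon3, Taxon33, Taxon45, Taxon57, Taxon58, Taxon62, Taxon64, Taxon67, Taxon68, Taxon69, Taxon7, Taxon71, Taxon8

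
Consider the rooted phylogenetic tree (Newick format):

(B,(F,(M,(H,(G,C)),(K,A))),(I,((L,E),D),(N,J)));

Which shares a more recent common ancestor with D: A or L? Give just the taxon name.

L

The MRCA of D and L subtends ((L,E),D) (3 taxa).
The MRCA of D and A is the root, subtending the entire tree (14 taxa).
The first is nested inside the second, so D shares a more recent common ancestor with L.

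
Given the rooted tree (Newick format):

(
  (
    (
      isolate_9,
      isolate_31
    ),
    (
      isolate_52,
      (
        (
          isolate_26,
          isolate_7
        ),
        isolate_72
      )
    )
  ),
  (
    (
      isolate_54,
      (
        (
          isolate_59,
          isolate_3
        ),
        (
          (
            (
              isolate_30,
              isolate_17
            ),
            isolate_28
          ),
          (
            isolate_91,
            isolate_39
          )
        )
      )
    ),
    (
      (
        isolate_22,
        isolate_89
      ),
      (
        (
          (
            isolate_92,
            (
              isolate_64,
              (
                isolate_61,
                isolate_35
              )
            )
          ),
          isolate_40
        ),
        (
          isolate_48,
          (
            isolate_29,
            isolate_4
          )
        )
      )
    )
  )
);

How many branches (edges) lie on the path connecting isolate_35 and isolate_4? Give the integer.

The MRCA of isolate_35 and isolate_4 is the node subtending (((isolate_92,(isolate_64,(isolate_61,isolate_35))),isolate_40),(isolate_48,(isolate_29,isolate_4))).
From isolate_35 up to that node: 5 branches. From isolate_4 up to the same node: 3 branches. Total: 5 + 3 = 8.

8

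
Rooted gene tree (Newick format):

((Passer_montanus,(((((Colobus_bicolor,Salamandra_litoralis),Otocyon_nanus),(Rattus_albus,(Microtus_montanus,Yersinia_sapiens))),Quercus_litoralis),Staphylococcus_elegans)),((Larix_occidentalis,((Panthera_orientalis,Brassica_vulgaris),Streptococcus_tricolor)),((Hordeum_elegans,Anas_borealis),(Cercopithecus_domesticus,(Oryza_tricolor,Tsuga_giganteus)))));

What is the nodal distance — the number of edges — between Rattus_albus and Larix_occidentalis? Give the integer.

The MRCA of Rattus_albus and Larix_occidentalis is the root of the tree.
From Rattus_albus up to that node: 6 branches. From Larix_occidentalis up to the same node: 3 branches. Total: 6 + 3 = 9.

9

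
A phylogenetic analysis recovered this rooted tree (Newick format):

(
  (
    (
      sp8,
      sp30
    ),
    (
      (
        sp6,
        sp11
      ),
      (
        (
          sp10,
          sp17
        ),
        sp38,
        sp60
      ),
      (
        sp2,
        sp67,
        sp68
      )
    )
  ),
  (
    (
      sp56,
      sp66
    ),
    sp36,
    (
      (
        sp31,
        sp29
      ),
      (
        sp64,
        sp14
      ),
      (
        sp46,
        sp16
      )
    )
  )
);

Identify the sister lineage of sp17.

sp10

sp17 attaches to the tree at the node subtending (sp10,sp17).
The other lineage descending from that same node — the sister group — is the single tip sp10.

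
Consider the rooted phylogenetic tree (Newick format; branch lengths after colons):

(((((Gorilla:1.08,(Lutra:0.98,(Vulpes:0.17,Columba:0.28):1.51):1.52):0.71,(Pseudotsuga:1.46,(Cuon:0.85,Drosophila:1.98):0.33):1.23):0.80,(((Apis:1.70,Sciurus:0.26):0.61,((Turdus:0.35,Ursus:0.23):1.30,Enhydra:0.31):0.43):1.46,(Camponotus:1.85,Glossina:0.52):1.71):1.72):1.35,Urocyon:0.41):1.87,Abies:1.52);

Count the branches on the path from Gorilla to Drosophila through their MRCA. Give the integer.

The MRCA of Gorilla and Drosophila is the node subtending ((Gorilla,(Lutra,(Vulpes,Columba))),(Pseudotsuga,(Cuon,Drosophila))).
From Gorilla up to that node: 2 branches. From Drosophila up to the same node: 3 branches. Total: 2 + 3 = 5.

5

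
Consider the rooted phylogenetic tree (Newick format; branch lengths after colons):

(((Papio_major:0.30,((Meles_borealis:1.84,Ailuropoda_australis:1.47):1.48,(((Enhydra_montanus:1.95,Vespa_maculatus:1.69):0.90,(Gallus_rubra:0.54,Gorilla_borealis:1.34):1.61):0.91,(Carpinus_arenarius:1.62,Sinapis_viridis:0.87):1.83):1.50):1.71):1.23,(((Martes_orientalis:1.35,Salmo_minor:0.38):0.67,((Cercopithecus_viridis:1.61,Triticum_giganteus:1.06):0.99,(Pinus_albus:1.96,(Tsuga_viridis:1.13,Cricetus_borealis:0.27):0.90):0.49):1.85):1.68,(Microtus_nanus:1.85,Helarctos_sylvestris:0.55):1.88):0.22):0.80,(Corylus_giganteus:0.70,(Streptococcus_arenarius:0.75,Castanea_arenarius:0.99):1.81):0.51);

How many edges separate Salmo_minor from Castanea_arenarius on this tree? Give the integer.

The MRCA of Salmo_minor and Castanea_arenarius is the root of the tree.
From Salmo_minor up to that node: 5 branches. From Castanea_arenarius up to the same node: 3 branches. Total: 5 + 3 = 8.

8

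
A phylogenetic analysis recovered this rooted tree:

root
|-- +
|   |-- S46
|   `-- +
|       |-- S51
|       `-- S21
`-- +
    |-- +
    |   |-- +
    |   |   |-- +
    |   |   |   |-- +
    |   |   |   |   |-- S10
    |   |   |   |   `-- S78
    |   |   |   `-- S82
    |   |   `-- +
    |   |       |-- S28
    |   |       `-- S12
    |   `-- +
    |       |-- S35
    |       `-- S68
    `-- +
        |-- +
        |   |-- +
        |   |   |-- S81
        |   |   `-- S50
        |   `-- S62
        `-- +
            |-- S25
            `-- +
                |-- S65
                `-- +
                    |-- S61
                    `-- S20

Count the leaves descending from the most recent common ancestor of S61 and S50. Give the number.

The MRCA of S61 and S50 is the node subtending (((S81,S50),S62),(S25,(S65,(S61,S20)))).
That clade contains 7 terminal taxa: S20, S25, S50, S61, S62, S65, S81.

7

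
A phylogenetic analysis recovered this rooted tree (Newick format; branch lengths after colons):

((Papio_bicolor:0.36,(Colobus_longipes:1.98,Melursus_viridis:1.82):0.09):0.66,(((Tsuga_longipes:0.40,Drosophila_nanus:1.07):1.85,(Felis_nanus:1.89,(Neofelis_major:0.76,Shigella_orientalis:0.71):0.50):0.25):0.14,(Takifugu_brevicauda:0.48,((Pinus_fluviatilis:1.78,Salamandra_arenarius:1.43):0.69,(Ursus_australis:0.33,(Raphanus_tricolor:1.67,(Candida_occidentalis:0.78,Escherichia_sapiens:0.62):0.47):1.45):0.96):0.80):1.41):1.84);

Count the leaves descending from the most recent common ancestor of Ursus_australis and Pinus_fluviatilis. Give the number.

6

The MRCA of Ursus_australis and Pinus_fluviatilis is the node subtending ((Pinus_fluviatilis,Salamandra_arenarius),(Ursus_australis,(Raphanus_tricolor,(Candida_occidentalis,Escherichia_sapiens)))).
That clade contains 6 terminal taxa: Candida_occidentalis, Escherichia_sapiens, Pinus_fluviatilis, Raphanus_tricolor, Salamandra_arenarius, Ursus_australis.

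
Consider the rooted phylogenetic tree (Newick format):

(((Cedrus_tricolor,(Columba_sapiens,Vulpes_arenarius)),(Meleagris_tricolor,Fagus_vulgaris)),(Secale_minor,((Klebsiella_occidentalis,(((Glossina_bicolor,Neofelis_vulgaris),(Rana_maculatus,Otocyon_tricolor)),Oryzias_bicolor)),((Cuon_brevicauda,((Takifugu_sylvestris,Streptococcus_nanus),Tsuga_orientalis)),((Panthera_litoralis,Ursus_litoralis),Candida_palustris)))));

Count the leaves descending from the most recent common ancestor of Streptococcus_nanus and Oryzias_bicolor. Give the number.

The MRCA of Streptococcus_nanus and Oryzias_bicolor is the node subtending ((Klebsiella_occidentalis,(((Glossina_bicolor,Neofelis_vulgaris),(Rana_maculatus,Otocyon_tricolor)),Oryzias_bicolor)),((Cuon_brevicauda,((Takifugu_sylvestris,Streptococcus_nanus),Tsuga_orientalis)),((Panthera_litoralis,Ursus_litoralis),Candida_palustris))).
That clade contains 13 terminal taxa: Candida_palustris, Cuon_brevicauda, Glossina_bicolor, Klebsiella_occidentalis, Neofelis_vulgaris, Oryzias_bicolor, Otocyon_tricolor, Panthera_litoralis, Rana_maculatus, Streptococcus_nanus, Takifugu_sylvestris, Tsuga_orientalis, Ursus_litoralis.

13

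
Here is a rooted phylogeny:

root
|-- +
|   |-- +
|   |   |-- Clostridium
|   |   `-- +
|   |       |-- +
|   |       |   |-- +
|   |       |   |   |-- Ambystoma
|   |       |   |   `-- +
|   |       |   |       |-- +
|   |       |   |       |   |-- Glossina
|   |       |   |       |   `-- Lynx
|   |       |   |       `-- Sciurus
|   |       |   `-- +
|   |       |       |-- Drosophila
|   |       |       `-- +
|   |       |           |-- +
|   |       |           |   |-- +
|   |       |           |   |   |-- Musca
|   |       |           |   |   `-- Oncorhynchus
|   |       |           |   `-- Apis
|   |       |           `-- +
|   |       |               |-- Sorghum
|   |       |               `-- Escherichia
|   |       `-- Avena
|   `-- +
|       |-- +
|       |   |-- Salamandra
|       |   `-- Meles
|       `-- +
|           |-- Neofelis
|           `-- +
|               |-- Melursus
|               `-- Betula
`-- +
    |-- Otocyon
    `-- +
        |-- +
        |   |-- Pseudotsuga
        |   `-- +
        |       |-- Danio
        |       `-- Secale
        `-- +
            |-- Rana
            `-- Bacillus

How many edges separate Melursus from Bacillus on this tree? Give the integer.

The MRCA of Melursus and Bacillus is the root of the tree.
From Melursus up to that node: 5 branches. From Bacillus up to the same node: 4 branches. Total: 5 + 4 = 9.

9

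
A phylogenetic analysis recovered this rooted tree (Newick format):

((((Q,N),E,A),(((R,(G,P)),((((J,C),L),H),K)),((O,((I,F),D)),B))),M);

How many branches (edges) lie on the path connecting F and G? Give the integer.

The MRCA of F and G is the node subtending (((R,(G,P)),((((J,C),L),H),K)),((O,((I,F),D)),B)).
From F up to that node: 5 branches. From G up to the same node: 4 branches. Total: 5 + 4 = 9.

9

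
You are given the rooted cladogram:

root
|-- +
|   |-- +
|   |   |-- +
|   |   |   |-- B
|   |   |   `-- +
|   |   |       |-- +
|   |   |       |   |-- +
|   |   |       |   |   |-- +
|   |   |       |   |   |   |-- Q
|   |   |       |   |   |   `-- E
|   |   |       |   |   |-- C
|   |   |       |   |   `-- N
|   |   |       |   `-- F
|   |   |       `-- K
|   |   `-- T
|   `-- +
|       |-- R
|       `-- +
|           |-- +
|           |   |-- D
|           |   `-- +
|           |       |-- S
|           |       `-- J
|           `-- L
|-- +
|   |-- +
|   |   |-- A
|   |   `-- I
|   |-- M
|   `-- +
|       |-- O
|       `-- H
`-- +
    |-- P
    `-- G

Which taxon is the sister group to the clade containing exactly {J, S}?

The clade containing exactly {J, S} attaches to the tree at the node subtending (D,(S,J)).
The other lineage descending from that same node — the sister group — is the single tip D.

D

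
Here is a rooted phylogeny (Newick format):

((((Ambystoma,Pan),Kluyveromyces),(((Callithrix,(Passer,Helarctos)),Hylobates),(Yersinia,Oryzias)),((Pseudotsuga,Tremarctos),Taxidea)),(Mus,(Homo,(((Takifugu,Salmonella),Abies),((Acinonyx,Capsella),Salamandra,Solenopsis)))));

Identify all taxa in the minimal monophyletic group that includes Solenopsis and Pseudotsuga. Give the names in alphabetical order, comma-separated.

Abies, Acinonyx, Ambystoma, Callithrix, Capsella, Helarctos, Homo, Hylobates, Kluyveromyces, Mus, Oryzias, Pan, Passer, Pseudotsuga, Salamandra, Salmonella, Solenopsis, Takifugu, Taxidea, Tremarctos, Yersinia

Tracing Solenopsis: it sits inside ((Acinonyx,Capsella),Salamandra,Solenopsis).
Tracing Pseudotsuga: it sits inside (Pseudotsuga,Tremarctos).
The smallest clade enclosing both is the whole tree (their MRCA is the root), so the answer is all 21 tips in alphabetical order.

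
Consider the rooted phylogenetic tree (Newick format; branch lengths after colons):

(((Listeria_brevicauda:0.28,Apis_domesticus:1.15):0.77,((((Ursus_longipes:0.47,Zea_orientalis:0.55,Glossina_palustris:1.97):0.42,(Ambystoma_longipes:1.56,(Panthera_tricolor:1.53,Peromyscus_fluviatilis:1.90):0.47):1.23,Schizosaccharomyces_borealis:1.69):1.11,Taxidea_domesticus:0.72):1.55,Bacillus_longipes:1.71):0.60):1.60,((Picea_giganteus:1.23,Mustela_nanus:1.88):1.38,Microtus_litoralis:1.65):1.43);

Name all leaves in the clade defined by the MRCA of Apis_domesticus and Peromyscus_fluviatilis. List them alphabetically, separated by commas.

Ambystoma_longipes, Apis_domesticus, Bacillus_longipes, Glossina_palustris, Listeria_brevicauda, Panthera_tricolor, Peromyscus_fluviatilis, Schizosaccharomyces_borealis, Taxidea_domesticus, Ursus_longipes, Zea_orientalis

Tracing Apis_domesticus: it sits inside (Listeria_brevicauda,Apis_domesticus).
Tracing Peromyscus_fluviatilis: it sits inside (Panthera_tricolor,Peromyscus_fluviatilis).
The smallest clade enclosing both is ((Listeria_brevicauda,Apis_domesticus),((((Ursus_longipes,Zea_orientalis,Glossina_palustris),(Ambystoma_longipes,(Panthera_tricolor,Peromyscus_fluviatilis)),Schizosaccharomyces_borealis),Taxidea_domesticus),Bacillus_longipes)); the answer is its 11 terminal taxa in alphabetical order.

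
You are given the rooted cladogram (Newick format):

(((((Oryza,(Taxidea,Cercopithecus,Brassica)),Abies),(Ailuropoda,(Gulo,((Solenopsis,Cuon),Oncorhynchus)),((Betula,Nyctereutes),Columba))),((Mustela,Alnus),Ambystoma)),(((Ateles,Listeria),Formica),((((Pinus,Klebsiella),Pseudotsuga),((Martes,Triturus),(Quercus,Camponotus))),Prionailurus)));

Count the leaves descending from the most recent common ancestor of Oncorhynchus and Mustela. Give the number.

The MRCA of Oncorhynchus and Mustela is the node subtending ((((Oryza,(Taxidea,Cercopithecus,Brassica)),Abies),(Ailuropoda,(Gulo,((Solenopsis,Cuon),Oncorhynchus)),((Betula,Nyctereutes),Columba))),((Mustela,Alnus),Ambystoma)).
That clade contains 16 terminal taxa: Abies, Ailuropoda, Alnus, Ambystoma, Betula, Brassica, Cercopithecus, Columba, Cuon, Gulo, Mustela, Nyctereutes, Oncorhynchus, Oryza, Solenopsis, Taxidea.

16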